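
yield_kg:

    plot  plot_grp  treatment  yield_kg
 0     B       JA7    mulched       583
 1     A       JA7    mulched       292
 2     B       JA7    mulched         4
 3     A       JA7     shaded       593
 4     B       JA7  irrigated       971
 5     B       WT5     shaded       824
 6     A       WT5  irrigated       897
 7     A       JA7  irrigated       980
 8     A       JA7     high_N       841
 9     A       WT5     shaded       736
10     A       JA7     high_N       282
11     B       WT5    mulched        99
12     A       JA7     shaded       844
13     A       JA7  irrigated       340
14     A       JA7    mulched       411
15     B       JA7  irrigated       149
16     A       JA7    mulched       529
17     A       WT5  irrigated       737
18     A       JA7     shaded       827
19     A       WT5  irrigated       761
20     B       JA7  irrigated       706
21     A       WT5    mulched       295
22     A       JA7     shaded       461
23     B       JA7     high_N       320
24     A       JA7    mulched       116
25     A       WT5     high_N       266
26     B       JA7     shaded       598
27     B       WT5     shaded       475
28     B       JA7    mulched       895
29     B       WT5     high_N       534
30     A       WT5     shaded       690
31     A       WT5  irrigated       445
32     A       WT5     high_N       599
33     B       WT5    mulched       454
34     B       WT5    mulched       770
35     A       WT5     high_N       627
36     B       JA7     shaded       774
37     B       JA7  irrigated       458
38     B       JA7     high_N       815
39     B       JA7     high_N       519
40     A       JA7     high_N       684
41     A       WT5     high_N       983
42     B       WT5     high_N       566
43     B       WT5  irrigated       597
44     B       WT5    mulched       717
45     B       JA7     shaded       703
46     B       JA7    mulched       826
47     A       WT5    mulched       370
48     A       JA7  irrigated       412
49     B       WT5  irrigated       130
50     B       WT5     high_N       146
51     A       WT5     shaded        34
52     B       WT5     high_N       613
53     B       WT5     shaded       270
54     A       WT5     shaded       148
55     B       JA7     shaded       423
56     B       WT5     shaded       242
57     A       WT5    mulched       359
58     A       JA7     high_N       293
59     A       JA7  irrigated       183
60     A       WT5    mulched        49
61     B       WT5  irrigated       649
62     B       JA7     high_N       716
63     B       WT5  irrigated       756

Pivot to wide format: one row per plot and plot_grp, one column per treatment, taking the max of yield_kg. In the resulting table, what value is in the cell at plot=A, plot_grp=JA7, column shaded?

Rows with plot=A, plot_grp=JA7 and treatment=shaded: yield_kg values are 593, 844, 827, 461.
max(593, 844, 827, 461) = 844.

844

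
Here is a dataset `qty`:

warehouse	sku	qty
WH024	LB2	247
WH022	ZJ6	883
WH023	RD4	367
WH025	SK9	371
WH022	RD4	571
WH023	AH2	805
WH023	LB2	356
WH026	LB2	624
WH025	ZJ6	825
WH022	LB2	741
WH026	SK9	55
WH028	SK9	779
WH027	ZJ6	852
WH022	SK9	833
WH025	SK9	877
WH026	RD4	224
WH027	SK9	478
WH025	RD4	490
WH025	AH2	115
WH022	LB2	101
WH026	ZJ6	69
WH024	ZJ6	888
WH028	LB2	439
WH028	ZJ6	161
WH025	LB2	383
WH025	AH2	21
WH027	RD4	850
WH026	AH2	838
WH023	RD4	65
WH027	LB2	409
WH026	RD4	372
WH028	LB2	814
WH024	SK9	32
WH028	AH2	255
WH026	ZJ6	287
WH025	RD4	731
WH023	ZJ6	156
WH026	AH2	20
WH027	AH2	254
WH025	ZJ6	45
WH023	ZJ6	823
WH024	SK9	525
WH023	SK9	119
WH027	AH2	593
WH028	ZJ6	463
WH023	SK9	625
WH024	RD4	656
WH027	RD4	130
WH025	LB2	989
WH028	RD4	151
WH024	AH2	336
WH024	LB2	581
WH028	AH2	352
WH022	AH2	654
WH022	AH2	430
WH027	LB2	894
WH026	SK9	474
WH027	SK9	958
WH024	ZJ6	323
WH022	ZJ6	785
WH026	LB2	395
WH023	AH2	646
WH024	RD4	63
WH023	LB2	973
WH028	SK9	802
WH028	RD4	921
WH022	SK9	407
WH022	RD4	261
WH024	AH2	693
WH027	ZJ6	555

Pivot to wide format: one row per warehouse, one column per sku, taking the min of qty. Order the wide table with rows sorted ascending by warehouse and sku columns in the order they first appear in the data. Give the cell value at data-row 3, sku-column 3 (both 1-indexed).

With rows sorted ascending by warehouse, row 3 is warehouse=WH024. sku columns in first-appearance order: LB2, ZJ6, RD4, SK9, AH2; column 3 is RD4.
Long rows with warehouse=WH024, sku=RD4: min(656, 63) = 63.

63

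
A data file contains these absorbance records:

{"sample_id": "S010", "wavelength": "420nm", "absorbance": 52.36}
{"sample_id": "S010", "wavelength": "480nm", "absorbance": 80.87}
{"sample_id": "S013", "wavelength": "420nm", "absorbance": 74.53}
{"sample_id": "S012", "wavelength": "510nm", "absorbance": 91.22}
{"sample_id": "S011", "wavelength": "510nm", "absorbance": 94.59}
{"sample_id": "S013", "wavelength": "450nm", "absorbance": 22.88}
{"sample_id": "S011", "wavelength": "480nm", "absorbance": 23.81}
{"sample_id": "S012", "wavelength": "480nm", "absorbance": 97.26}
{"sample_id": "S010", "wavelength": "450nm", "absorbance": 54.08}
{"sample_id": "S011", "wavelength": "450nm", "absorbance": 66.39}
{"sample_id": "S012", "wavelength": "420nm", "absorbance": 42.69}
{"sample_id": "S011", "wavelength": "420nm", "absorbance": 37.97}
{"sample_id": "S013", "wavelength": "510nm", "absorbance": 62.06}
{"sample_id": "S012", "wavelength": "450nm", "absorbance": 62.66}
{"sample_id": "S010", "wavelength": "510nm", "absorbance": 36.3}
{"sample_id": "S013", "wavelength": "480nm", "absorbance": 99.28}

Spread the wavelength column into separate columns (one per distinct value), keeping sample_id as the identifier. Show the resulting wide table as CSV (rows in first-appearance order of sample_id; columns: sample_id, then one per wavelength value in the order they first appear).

sample_id,420nm,480nm,510nm,450nm
S010,52.36,80.87,36.3,54.08
S013,74.53,99.28,62.06,22.88
S012,42.69,97.26,91.22,62.66
S011,37.97,23.81,94.59,66.39

Columns: sample_id plus the 4 distinct wavelength values (420nm, 480nm, 510nm, 450nm).
For example, row S010 column 420nm takes absorbance=52.36 from the long row (S010, 420nm).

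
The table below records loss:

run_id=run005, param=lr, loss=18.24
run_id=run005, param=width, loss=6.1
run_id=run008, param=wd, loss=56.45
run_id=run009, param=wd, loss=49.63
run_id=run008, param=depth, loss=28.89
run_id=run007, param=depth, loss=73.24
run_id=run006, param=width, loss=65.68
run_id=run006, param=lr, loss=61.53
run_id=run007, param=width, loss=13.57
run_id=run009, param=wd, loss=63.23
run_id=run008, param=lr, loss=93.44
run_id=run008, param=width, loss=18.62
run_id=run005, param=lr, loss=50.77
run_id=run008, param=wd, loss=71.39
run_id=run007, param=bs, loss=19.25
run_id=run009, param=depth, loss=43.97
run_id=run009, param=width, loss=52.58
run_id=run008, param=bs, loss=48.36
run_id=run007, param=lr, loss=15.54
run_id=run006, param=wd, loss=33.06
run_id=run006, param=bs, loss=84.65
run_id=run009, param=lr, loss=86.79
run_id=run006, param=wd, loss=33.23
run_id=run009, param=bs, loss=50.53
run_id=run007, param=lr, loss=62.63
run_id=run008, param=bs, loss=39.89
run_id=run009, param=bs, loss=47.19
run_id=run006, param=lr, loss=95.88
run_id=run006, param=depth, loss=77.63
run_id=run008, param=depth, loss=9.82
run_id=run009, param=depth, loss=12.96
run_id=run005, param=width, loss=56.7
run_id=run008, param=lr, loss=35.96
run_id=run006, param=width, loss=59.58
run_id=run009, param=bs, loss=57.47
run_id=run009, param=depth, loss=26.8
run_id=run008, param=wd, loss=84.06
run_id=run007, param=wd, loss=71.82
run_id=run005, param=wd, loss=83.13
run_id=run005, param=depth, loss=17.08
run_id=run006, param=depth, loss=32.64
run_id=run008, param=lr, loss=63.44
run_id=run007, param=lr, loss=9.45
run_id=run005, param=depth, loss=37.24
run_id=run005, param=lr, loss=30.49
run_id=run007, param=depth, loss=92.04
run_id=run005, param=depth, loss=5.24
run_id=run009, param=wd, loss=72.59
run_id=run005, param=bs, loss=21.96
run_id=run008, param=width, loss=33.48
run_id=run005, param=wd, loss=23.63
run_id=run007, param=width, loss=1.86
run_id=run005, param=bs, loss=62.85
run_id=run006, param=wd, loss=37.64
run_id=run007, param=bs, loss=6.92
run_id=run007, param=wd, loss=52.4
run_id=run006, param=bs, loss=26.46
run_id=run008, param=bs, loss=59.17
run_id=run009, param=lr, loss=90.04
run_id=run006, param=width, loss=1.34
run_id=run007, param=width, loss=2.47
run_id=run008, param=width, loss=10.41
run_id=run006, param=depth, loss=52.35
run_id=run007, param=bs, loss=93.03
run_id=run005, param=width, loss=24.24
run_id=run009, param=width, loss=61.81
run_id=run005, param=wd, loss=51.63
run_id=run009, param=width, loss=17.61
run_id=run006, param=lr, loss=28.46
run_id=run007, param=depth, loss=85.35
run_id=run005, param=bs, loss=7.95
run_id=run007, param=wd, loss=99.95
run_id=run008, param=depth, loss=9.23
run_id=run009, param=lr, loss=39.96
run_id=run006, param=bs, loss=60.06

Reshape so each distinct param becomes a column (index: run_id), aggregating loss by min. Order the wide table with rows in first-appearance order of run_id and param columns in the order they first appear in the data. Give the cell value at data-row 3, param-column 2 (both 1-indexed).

17.61

With rows in first-appearance order of run_id, row 3 is run_id=run009. param columns in first-appearance order: lr, width, wd, depth, bs; column 2 is width.
Long rows with run_id=run009, param=width: min(52.58, 61.81, 17.61) = 17.61.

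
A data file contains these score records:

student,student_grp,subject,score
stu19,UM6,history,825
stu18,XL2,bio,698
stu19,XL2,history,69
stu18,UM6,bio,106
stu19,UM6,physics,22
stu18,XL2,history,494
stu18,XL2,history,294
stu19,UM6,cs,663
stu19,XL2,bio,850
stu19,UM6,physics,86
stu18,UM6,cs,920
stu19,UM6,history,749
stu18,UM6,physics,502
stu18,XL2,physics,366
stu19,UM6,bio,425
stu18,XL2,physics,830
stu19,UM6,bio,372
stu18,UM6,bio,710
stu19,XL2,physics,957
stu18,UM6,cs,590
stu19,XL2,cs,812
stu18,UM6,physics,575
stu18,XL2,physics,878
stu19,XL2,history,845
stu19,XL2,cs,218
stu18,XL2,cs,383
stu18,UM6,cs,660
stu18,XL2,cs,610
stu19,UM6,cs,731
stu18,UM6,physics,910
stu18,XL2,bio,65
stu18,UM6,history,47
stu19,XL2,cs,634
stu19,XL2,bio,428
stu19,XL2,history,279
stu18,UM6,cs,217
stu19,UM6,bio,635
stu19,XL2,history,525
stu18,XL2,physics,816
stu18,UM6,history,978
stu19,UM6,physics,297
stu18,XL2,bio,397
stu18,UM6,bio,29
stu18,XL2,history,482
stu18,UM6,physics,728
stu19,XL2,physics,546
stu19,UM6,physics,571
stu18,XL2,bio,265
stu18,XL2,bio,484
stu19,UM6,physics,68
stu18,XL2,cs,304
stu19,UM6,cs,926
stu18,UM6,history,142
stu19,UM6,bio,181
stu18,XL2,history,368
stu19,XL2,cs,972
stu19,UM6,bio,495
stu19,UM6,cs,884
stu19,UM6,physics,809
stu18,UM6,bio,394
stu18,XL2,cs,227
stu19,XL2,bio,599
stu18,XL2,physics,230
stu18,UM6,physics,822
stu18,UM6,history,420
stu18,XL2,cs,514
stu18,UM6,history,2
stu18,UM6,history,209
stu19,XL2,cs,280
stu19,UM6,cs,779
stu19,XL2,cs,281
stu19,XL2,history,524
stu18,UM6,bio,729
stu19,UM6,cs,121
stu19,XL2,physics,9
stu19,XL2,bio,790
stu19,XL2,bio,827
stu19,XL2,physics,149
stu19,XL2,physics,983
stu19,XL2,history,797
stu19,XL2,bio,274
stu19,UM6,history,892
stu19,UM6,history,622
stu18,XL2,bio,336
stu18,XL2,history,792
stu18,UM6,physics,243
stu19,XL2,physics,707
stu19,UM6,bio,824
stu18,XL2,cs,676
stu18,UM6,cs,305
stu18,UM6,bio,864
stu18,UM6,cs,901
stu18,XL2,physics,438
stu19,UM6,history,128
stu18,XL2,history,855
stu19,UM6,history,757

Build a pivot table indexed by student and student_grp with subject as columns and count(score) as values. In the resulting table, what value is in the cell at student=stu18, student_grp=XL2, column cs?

Rows with student=stu18, student_grp=XL2 and subject=cs: score values are 383, 610, 304, 227, 514, 676.
6 rows match — count = 6.

6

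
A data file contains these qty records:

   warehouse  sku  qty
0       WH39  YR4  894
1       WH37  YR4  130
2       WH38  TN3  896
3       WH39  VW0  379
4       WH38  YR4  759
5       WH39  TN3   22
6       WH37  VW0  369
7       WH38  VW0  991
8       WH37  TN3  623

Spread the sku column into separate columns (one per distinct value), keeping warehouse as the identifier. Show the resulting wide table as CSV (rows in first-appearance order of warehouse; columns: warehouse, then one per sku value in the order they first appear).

Columns: warehouse plus the 3 distinct sku values (YR4, TN3, VW0).
For example, row WH39 column YR4 takes qty=894 from the long row (WH39, YR4).

warehouse,YR4,TN3,VW0
WH39,894,22,379
WH37,130,623,369
WH38,759,896,991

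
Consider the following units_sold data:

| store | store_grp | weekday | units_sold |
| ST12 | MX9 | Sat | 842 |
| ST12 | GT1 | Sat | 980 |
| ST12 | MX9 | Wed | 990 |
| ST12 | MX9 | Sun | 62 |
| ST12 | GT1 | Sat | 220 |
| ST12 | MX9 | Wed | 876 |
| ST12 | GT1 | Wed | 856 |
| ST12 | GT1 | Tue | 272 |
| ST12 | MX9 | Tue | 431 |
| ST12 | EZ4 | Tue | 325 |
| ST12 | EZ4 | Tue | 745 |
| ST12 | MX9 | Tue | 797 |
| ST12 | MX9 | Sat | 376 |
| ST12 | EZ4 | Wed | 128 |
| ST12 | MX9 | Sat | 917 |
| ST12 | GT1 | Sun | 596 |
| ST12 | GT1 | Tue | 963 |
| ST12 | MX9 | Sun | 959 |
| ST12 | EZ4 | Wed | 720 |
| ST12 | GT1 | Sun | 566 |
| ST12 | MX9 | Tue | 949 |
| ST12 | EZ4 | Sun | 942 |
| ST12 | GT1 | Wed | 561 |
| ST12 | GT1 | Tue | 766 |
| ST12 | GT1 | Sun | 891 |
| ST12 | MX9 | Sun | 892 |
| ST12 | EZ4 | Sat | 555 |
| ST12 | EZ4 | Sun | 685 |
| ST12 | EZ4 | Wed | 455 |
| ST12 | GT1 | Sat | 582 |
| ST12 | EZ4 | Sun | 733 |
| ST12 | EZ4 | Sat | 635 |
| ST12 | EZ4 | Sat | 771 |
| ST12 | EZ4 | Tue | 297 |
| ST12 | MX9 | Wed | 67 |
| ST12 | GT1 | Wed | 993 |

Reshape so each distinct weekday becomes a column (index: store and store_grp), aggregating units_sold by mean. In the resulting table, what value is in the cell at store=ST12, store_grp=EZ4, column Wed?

Rows with store=ST12, store_grp=EZ4 and weekday=Wed: units_sold values are 128, 720, 455.
(128 + 720 + 455) / 3 = 434.33.

434.33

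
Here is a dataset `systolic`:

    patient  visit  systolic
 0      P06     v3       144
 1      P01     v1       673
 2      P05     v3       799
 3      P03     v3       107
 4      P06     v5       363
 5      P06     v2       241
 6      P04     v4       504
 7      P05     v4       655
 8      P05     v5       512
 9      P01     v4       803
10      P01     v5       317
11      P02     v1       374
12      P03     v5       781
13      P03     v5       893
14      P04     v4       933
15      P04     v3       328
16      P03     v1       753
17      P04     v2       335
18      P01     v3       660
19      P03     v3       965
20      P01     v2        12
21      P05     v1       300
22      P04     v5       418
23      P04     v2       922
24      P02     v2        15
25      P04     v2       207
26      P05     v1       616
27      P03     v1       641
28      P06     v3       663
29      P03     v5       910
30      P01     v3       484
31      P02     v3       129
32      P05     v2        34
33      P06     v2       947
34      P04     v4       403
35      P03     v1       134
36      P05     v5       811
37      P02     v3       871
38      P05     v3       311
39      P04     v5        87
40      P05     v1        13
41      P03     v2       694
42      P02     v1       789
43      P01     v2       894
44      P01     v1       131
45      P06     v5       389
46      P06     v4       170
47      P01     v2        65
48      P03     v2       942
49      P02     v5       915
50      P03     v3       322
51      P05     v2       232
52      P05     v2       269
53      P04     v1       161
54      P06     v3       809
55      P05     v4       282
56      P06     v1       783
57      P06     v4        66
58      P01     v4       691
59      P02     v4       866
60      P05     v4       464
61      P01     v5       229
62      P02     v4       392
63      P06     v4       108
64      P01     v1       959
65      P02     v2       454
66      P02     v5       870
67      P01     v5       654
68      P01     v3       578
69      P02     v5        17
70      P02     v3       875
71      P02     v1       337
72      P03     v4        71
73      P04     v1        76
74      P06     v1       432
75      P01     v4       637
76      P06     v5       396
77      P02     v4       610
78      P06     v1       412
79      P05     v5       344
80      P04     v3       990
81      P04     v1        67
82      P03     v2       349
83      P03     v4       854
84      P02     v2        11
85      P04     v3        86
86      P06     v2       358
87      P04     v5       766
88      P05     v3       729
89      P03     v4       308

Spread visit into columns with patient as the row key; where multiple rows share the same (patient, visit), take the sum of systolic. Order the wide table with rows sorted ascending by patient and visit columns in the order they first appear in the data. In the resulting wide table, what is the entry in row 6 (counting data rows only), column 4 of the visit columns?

With rows sorted ascending by patient, row 6 is patient=P06. visit columns in first-appearance order: v3, v1, v5, v2, v4; column 4 is v2.
Long rows with patient=P06, visit=v2: 241 + 947 + 358 = 1546.

1546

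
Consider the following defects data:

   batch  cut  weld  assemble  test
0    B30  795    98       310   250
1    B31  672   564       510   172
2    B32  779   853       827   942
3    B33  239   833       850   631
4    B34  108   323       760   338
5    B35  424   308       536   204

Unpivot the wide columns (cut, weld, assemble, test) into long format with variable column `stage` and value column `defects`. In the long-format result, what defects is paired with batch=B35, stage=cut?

Unpivoting turns each (batch, wide-column) pair into one long row.
The wide cell at row B35, column cut holds 424, so the long row (B35, cut) has defects=424.

424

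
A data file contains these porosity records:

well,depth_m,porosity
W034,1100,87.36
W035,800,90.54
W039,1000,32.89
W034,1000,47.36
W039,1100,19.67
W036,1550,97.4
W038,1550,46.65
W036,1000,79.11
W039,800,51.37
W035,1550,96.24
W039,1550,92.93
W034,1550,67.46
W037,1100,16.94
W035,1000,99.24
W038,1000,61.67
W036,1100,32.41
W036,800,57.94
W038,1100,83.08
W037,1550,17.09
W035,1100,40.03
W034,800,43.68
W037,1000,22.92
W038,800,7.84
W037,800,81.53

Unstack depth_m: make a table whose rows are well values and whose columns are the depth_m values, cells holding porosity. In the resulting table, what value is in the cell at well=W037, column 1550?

17.09

Wide layout: rows indexed by well, columns are the 4 distinct depth_m values (1100, 800, 1000, 1550).
Cell (well=W037, depth_m=1550) draws from the long row where well=W037 and depth_m=1550, which has porosity=17.09.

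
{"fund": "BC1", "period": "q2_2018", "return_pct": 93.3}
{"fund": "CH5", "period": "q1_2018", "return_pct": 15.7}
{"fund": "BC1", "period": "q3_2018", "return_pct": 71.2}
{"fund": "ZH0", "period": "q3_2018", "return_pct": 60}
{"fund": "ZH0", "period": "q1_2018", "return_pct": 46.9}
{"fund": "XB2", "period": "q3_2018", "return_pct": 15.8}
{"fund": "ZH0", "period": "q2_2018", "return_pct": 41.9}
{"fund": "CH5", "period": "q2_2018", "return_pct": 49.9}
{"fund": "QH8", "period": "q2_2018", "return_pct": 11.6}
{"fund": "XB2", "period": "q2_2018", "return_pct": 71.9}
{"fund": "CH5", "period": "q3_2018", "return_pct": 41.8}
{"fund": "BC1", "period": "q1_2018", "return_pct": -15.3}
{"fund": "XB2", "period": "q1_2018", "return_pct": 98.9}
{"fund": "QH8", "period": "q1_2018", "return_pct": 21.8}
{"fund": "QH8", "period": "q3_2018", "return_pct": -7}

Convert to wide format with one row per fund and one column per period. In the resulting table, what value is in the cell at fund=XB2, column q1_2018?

Wide layout: rows indexed by fund, columns are the 3 distinct period values (q2_2018, q1_2018, q3_2018).
Cell (fund=XB2, period=q1_2018) draws from the long row where fund=XB2 and period=q1_2018, which has return_pct=98.9.

98.9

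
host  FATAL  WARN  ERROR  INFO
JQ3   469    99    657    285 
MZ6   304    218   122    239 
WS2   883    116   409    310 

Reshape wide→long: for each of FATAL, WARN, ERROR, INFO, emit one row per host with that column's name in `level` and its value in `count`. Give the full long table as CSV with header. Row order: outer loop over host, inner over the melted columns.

host,level,count
JQ3,FATAL,469
JQ3,WARN,99
JQ3,ERROR,657
JQ3,INFO,285
MZ6,FATAL,304
MZ6,WARN,218
MZ6,ERROR,122
MZ6,INFO,239
WS2,FATAL,883
WS2,WARN,116
WS2,ERROR,409
WS2,INFO,310

Each (host, column) pair becomes one row: 3 × 4 = 12 rows.
For example, (JQ3, FATAL) → count=469.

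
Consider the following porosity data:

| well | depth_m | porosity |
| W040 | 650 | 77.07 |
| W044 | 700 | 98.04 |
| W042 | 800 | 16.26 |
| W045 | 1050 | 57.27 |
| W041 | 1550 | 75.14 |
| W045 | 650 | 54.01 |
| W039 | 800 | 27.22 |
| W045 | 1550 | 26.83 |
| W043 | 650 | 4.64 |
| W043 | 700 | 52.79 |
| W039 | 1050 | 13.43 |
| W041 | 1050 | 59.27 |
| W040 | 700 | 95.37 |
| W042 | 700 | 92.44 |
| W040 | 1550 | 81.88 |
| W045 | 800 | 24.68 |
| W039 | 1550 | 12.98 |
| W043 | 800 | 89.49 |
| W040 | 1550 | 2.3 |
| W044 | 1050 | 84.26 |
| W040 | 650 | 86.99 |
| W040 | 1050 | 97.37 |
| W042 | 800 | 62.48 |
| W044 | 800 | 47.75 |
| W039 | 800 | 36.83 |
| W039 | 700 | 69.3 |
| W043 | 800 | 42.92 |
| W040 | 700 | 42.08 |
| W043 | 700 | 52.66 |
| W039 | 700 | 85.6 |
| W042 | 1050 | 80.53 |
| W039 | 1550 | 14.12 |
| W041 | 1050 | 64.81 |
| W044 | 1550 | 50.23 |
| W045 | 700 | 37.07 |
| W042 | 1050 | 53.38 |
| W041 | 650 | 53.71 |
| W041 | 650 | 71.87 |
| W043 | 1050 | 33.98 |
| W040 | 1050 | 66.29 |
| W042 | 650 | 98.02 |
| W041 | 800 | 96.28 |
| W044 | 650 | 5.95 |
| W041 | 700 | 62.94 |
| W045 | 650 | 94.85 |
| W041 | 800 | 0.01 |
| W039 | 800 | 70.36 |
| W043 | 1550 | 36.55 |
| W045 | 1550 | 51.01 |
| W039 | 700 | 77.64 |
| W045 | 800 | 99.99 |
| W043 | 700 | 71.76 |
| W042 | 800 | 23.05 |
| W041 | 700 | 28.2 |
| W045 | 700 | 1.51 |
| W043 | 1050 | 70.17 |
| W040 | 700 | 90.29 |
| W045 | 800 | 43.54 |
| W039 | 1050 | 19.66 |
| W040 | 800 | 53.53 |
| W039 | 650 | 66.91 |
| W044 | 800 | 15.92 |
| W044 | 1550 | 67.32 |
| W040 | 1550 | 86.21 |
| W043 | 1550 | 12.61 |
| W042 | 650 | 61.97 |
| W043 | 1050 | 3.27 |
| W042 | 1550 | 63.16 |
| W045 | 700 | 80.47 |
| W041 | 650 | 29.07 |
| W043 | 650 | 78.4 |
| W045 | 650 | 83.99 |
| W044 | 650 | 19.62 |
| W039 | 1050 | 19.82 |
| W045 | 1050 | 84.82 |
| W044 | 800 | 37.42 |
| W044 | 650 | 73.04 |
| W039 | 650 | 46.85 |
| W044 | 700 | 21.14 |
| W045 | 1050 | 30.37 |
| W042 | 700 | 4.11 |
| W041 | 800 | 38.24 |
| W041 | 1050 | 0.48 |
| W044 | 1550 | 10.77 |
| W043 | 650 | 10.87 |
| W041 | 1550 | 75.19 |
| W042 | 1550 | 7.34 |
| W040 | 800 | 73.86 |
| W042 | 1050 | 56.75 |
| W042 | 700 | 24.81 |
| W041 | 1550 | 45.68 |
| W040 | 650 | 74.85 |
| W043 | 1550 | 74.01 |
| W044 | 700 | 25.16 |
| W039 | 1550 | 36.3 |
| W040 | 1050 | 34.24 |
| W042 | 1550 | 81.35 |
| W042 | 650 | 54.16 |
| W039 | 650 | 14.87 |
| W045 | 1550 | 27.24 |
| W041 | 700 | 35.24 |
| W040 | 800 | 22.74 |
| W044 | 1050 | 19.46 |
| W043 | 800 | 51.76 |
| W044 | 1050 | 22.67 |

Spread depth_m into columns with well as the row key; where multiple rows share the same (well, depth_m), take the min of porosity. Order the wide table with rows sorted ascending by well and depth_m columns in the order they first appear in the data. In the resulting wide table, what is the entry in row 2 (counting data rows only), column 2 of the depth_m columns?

42.08

With rows sorted ascending by well, row 2 is well=W040. depth_m columns in first-appearance order: 650, 700, 800, 1050, 1550; column 2 is 700.
Long rows with well=W040, depth_m=700: min(95.37, 42.08, 90.29) = 42.08.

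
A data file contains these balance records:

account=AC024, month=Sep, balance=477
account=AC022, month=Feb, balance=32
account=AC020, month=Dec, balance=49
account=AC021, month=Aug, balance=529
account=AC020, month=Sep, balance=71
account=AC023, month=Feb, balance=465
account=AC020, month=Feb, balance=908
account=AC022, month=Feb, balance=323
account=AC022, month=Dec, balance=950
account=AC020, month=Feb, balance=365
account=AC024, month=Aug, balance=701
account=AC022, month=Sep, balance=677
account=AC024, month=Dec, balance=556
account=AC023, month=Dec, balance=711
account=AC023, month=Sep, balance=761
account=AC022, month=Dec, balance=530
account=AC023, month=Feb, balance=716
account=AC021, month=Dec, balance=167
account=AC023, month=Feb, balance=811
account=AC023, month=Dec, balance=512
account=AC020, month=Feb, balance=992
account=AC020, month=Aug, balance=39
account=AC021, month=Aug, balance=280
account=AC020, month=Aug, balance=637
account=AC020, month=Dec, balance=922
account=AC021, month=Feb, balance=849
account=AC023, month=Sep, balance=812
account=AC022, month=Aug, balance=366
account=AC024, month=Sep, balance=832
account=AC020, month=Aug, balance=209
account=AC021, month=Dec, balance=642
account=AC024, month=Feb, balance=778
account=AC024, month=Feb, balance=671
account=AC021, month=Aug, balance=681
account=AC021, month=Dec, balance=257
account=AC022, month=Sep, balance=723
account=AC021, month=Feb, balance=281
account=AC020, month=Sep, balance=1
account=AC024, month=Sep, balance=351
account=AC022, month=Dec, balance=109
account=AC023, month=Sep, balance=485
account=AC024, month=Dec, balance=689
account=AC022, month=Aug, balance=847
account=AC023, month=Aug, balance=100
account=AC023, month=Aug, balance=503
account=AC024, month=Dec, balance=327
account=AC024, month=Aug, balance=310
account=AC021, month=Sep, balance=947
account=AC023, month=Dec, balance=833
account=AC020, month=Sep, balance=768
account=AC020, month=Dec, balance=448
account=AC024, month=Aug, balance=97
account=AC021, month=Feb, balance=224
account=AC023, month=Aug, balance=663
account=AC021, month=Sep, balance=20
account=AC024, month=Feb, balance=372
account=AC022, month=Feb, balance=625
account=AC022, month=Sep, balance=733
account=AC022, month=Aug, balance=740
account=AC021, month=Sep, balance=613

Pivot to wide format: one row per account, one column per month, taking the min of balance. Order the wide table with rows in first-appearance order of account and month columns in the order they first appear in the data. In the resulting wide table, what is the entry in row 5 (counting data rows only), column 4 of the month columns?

With rows in first-appearance order of account, row 5 is account=AC023. month columns in first-appearance order: Sep, Feb, Dec, Aug; column 4 is Aug.
Long rows with account=AC023, month=Aug: min(100, 503, 663) = 100.

100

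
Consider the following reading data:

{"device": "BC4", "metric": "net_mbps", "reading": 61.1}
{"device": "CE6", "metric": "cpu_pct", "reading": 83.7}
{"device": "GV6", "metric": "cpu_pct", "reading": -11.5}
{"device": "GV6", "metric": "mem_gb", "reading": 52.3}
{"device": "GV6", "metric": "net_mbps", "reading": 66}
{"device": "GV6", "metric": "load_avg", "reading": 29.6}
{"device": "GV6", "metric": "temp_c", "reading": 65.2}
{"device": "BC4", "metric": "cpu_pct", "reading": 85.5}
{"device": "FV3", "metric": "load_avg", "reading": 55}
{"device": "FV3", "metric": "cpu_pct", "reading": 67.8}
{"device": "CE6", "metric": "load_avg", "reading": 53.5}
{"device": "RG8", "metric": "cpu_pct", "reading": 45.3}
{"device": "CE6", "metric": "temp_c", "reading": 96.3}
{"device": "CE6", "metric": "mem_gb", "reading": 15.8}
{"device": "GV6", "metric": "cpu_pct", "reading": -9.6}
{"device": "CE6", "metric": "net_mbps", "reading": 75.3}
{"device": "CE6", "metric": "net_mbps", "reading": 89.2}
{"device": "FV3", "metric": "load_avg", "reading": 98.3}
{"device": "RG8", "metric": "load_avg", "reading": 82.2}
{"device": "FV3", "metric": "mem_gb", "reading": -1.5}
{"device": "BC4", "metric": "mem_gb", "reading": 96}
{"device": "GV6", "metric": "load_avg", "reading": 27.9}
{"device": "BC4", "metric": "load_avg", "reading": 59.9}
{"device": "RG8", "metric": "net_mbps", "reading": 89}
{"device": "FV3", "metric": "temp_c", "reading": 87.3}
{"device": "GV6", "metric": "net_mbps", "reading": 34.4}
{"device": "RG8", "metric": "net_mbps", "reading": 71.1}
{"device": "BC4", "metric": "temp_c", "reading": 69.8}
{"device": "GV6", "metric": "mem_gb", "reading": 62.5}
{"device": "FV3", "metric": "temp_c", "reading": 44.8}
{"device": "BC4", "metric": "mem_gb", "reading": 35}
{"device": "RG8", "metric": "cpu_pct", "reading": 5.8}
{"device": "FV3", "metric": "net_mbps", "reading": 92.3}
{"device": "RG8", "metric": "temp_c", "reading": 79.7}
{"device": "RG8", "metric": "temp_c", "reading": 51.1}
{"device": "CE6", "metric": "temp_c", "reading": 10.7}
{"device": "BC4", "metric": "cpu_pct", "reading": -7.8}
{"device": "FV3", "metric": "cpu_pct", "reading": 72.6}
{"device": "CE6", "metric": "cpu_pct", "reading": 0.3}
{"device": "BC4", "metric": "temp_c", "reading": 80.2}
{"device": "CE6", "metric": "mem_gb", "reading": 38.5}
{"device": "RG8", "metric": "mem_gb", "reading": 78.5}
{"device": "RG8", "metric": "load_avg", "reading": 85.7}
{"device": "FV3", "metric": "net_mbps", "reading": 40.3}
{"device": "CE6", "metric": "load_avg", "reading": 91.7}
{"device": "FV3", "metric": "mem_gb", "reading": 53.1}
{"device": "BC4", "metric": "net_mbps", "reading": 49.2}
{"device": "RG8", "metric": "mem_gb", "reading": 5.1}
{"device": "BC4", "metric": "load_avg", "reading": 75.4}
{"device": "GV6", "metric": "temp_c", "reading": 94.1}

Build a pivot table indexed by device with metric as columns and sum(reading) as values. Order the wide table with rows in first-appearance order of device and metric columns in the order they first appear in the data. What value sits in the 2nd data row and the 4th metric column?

With rows in first-appearance order of device, row 2 is device=CE6. metric columns in first-appearance order: net_mbps, cpu_pct, mem_gb, load_avg, temp_c; column 4 is load_avg.
Long rows with device=CE6, metric=load_avg: 53.5 + 91.7 = 145.2.

145.2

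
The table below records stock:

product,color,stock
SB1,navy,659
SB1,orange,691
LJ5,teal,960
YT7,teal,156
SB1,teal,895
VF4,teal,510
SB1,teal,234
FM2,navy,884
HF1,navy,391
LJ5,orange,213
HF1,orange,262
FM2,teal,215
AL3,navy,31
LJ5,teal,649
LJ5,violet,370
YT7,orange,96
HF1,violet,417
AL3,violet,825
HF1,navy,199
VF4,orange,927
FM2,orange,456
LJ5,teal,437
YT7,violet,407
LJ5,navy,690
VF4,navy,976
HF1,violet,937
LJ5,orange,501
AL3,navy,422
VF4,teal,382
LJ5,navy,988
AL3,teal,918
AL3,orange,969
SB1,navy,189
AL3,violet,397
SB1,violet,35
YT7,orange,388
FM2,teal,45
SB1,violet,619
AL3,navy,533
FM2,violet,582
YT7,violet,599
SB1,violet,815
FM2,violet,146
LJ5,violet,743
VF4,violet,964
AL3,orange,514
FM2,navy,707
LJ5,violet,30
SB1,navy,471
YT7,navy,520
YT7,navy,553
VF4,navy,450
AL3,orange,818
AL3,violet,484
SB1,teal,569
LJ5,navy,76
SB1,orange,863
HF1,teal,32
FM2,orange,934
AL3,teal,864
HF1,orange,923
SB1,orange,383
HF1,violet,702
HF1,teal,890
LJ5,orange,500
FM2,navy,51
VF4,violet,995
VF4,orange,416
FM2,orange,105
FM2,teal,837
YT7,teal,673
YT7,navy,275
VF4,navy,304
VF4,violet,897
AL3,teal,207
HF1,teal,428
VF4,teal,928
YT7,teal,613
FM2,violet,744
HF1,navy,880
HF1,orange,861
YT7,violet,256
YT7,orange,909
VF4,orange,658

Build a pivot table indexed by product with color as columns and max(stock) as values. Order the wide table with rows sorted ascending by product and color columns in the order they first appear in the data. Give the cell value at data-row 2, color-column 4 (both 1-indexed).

744

With rows sorted ascending by product, row 2 is product=FM2. color columns in first-appearance order: navy, orange, teal, violet; column 4 is violet.
Long rows with product=FM2, color=violet: max(582, 146, 744) = 744.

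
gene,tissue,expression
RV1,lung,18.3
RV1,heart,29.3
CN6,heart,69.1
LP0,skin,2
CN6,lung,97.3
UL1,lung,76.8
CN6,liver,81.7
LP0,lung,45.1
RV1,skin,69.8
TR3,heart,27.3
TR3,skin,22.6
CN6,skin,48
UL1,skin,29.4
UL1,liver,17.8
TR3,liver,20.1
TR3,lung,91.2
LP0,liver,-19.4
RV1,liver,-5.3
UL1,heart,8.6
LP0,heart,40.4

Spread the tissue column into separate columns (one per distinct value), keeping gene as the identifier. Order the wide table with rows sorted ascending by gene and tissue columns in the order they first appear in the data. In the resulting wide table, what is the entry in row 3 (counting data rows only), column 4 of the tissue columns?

-5.3

With rows sorted ascending by gene, row 3 is gene=RV1. tissue columns in first-appearance order: lung, heart, skin, liver; column 4 is liver.
Long rows with gene=RV1, tissue=liver: expression = -5.3.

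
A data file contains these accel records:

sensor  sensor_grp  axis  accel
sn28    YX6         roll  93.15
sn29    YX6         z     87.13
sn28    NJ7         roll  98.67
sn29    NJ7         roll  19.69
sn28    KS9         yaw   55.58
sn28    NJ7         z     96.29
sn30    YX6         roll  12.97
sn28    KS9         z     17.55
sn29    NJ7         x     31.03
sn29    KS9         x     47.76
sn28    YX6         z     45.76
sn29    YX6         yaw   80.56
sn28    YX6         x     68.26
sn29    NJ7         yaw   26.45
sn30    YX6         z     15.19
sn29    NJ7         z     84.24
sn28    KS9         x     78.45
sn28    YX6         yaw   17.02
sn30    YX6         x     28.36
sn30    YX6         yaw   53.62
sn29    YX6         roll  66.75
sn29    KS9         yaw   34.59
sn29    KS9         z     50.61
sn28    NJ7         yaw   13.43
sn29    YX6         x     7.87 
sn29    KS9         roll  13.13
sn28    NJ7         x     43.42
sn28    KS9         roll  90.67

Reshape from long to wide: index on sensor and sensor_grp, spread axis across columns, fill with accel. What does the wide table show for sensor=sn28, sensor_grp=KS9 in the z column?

Wide layout: rows indexed by sensor and sensor_grp, columns are the 4 distinct axis values (roll, z, yaw, x).
Cell (sensor=sn28, sensor_grp=KS9, axis=z) draws from the long row where sensor=sn28, sensor_grp=KS9 and axis=z, which has accel=17.55.

17.55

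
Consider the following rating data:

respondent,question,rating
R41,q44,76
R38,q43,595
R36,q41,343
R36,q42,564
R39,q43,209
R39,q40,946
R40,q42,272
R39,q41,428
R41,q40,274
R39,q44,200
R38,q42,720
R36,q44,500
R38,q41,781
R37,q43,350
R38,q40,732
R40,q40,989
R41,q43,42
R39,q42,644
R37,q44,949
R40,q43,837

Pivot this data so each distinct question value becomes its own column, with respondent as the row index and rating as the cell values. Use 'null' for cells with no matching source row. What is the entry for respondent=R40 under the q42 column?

272

The long row with respondent=R40, question=q42 has rating=272.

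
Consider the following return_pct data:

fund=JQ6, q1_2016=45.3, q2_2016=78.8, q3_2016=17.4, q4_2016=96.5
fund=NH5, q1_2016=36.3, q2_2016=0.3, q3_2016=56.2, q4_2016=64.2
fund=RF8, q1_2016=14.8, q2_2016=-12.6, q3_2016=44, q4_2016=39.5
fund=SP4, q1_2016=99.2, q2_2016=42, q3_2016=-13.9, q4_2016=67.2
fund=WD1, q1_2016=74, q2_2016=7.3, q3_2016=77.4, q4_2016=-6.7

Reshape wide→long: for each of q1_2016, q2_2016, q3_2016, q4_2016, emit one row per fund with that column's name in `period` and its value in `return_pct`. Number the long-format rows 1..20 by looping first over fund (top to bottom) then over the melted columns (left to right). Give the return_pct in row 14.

20 rows total (5 × 4). Row 14: index ⌊(14-1)/4⌋ = 3 into fund → SP4; (14-1) mod 4 = 1 into the melted columns → q2_2016.
So row 14 is (SP4, q2_2016, 42); return_pct = 42.

42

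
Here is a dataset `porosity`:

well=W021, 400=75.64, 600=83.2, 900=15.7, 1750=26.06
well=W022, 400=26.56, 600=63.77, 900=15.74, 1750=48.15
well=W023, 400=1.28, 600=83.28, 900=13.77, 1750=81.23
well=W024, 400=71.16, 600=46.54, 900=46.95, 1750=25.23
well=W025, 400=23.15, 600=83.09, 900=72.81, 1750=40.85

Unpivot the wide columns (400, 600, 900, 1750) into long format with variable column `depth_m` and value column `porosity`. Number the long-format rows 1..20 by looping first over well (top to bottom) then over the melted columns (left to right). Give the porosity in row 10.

20 rows total (5 × 4). Row 10: index ⌊(10-1)/4⌋ = 2 into well → W023; (10-1) mod 4 = 1 into the melted columns → 600.
So row 10 is (W023, 600, 83.28); porosity = 83.28.

83.28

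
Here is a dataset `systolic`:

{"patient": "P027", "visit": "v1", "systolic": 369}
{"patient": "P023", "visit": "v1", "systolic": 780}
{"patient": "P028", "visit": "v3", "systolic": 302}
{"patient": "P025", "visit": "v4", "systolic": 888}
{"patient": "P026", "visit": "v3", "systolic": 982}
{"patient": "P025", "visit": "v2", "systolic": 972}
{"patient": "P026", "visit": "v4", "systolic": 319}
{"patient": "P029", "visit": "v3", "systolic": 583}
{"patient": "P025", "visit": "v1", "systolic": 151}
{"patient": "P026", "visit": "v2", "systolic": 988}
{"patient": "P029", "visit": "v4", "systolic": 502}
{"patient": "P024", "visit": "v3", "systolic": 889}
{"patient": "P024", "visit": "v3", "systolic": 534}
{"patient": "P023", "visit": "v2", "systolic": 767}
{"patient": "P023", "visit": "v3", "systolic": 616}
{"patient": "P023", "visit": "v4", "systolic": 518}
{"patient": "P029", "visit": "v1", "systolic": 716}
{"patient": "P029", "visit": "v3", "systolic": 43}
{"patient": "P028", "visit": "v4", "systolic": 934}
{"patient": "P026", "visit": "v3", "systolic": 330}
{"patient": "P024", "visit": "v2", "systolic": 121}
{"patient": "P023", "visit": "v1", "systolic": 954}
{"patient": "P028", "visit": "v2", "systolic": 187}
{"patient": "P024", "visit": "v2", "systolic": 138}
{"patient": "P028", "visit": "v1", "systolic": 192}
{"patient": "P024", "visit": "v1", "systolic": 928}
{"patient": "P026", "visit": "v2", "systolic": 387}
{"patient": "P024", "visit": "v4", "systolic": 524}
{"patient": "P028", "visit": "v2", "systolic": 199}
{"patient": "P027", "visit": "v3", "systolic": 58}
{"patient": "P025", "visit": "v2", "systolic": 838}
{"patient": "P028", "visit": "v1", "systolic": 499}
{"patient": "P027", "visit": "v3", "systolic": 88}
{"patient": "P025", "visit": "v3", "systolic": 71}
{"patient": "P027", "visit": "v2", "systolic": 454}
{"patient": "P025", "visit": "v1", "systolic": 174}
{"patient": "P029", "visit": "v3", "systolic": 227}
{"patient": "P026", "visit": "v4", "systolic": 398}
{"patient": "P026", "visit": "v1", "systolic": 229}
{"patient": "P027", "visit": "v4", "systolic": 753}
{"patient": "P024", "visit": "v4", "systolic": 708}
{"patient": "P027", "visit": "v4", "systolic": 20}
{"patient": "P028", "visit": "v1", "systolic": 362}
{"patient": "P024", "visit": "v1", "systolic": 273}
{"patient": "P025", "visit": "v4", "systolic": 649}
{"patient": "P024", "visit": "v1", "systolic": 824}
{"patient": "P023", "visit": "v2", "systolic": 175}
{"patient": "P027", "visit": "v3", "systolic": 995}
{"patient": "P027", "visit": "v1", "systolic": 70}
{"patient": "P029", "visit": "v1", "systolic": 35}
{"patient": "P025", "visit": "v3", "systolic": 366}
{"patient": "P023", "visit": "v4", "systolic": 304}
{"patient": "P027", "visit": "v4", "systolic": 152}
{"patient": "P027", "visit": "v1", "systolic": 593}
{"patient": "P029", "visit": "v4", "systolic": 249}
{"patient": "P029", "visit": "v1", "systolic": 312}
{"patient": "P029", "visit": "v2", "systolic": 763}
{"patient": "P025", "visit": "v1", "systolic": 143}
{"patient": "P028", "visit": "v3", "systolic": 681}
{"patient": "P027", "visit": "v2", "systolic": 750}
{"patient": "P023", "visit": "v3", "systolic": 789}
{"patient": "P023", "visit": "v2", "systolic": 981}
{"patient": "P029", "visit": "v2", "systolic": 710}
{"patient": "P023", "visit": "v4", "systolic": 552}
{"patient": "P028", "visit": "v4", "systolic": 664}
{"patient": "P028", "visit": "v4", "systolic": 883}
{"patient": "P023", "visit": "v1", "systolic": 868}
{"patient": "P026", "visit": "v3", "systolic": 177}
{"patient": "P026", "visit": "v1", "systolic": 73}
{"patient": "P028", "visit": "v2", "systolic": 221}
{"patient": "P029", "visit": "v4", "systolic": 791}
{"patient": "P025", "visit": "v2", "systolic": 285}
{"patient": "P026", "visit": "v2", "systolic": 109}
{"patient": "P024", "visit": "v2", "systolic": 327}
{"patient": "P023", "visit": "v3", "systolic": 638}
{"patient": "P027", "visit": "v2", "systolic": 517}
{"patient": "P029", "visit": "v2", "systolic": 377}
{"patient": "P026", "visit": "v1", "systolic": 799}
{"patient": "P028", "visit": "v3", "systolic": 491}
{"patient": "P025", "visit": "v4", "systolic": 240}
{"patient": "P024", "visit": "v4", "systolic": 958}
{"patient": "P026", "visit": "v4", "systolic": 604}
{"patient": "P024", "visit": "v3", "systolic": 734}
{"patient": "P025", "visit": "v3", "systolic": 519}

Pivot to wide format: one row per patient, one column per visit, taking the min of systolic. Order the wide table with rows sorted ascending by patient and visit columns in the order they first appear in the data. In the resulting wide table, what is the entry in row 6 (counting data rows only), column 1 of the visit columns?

192

With rows sorted ascending by patient, row 6 is patient=P028. visit columns in first-appearance order: v1, v3, v4, v2; column 1 is v1.
Long rows with patient=P028, visit=v1: min(192, 499, 362) = 192.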